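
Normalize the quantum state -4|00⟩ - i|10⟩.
-0.9701|00⟩ - 0.2425i|10⟩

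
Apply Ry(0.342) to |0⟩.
0.9854|0⟩ + 0.1702|1⟩

Ry(0.342) = [[cos(θ/2), −sin(θ/2)], [sin(θ/2), cos(θ/2)]]; θ = 0.342, cos(θ/2) ≈ 0.985415, sin(θ/2) ≈ 0.170168.
With a = amp(|0⟩) = 1 and b = amp(|1⟩) = 0:
new amp(|0⟩) = (0.985415)·a + (-0.170168)·b = 0.9854
new amp(|1⟩) = (0.170168)·a + (0.985415)·b = 0.1702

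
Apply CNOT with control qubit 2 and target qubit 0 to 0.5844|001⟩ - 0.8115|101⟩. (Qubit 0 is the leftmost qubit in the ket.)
-0.8115|001⟩ + 0.5844|101⟩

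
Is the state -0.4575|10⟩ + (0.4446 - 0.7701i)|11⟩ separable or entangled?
Separable

Writing the state as a|00⟩ + b|01⟩ + c|10⟩ + d|11⟩, it is a product state iff ad − bc = 0.
Here (a, b, c, d) = (0, 0, -0.4575, (0.4446 - 0.7701i)): ad − bc = (0)(0.4446 - 0.7701i) − (0)(-0.4575) = 0, so the state is separable.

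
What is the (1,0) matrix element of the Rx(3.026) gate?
-0.9983i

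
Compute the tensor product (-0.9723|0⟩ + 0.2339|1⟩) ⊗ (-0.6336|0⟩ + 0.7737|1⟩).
0.616|00⟩ - 0.7523|01⟩ - 0.1482|10⟩ + 0.181|11⟩

amp(|b₁b₂…⟩) = product of the factor amplitudes for bits b₁, b₂, …; only kets whose every factor amplitude is nonzero survive.
|00⟩: (-0.9723)(-0.6336) = 0.616
|01⟩: (-0.9723)(0.7737) = -0.7523
|10⟩: (0.2339)(-0.6336) = -0.1482
|11⟩: (0.2339)(0.7737) = 0.181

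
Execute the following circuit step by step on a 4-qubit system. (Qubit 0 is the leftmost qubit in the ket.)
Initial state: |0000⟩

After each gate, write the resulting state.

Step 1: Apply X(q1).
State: |0100⟩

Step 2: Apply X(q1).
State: |0000⟩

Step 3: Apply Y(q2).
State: i|0010⟩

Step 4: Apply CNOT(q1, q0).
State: i|0010⟩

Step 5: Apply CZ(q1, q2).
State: i|0010⟩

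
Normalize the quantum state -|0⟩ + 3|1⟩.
-0.3162|0⟩ + 0.9487|1⟩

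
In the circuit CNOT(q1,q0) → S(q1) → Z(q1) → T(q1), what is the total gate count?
4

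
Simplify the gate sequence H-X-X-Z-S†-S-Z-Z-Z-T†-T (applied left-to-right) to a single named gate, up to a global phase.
H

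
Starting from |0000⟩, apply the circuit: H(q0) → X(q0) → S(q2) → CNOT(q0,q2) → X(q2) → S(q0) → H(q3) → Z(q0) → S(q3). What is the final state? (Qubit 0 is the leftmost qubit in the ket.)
1/2|0010⟩ + (1/2)i|0011⟩ - (1/2)i|1000⟩ + 1/2|1001⟩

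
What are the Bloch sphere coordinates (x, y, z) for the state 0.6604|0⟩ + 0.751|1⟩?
(0.9919, 0, -0.1279)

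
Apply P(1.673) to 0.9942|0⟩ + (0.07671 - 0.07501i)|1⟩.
0.9942|0⟩ + (0.06679 + 0.08396i)|1⟩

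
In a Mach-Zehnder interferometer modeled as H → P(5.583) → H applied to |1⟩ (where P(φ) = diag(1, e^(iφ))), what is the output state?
(0.1176 + 0.3222i)|0⟩ + (0.8824 - 0.3222i)|1⟩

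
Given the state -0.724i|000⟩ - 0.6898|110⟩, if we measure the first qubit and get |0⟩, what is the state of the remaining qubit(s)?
-i|00⟩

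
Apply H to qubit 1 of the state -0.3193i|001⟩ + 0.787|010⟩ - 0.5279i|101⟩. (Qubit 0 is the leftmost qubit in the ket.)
0.5565|000⟩ - 0.2258i|001⟩ - 0.5565|010⟩ - 0.2258i|011⟩ - 0.3733i|101⟩ - 0.3733i|111⟩

H on qubit 1 mixes each pair of kets that differ only in qubit 1: amplitudes (a, b) of (|…0…⟩, |…1…⟩) become ((a + b)/√2, (a − b)/√2). Kets absent from the input have amplitude 0.
(|000⟩, |010⟩): (a, b) = (0, 0.787) → (0.5565, -0.5565)
(|001⟩, |011⟩): (a, b) = (-0.3193i, 0) → (-0.2258i, -0.2258i)
(|101⟩, |111⟩): (a, b) = (-0.5279i, 0) → (-0.3733i, -0.3733i)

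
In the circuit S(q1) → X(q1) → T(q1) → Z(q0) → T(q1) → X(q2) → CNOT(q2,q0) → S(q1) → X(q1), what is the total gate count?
9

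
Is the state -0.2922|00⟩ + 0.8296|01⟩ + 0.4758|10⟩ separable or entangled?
Entangled

Writing the state as a|00⟩ + b|01⟩ + c|10⟩ + d|11⟩, it is a product state iff ad − bc = 0.
Here (a, b, c, d) = (-0.2922, 0.8296, 0.4758, 0): ad − bc = (-0.2922)(0) − (0.8296)(0.4758) = -0.3947 ≠ 0, so the state is entangled.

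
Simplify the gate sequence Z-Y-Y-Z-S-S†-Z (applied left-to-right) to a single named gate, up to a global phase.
Z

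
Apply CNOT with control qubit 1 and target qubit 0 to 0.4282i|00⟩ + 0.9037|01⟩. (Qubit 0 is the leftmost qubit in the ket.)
0.4282i|00⟩ + 0.9037|11⟩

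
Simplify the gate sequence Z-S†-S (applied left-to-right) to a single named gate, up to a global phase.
Z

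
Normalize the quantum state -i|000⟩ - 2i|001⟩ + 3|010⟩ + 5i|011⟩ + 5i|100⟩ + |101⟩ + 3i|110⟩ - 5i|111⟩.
-0.1005i|000⟩ - 0.201i|001⟩ + 0.3015|010⟩ + 0.5025i|011⟩ + 0.5025i|100⟩ + 0.1005|101⟩ + 0.3015i|110⟩ - 0.5025i|111⟩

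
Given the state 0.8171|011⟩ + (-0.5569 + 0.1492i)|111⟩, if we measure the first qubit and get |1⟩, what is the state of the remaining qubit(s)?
(-0.9659 + 0.2588i)|11⟩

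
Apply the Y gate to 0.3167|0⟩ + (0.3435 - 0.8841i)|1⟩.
(-0.8841 - 0.3435i)|0⟩ + 0.3167i|1⟩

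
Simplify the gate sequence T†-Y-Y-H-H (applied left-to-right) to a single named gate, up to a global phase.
T†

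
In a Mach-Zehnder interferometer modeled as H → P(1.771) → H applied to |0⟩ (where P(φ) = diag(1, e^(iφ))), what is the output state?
(0.4006 + 0.49i)|0⟩ + (0.5994 - 0.49i)|1⟩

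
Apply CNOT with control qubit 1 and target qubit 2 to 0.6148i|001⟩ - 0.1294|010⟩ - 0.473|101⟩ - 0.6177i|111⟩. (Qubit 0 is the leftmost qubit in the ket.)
0.6148i|001⟩ - 0.1294|011⟩ - 0.473|101⟩ - 0.6177i|110⟩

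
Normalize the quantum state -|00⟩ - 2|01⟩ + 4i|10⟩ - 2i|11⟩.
-0.2|00⟩ - 0.4|01⟩ + 0.8i|10⟩ - 0.4i|11⟩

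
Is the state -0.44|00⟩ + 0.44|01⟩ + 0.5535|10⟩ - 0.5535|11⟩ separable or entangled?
Separable

Writing the state as a|00⟩ + b|01⟩ + c|10⟩ + d|11⟩, it is a product state iff ad − bc = 0.
Here (a, b, c, d) = (-0.44, 0.44, 0.5535, -0.5535): ad − bc = (-0.44)(-0.5535) − (0.44)(0.5535) = 0, so the state is separable.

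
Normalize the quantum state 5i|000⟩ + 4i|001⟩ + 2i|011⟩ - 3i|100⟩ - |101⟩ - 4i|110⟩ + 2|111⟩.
(1/√3)i|000⟩ + 0.4619i|001⟩ + 0.2309i|011⟩ - 0.3464i|100⟩ - 0.1155|101⟩ - 0.4619i|110⟩ + 0.2309|111⟩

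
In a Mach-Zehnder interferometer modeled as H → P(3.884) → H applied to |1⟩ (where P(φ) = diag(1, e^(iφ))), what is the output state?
(0.8684 + 0.338i)|0⟩ + (0.1316 - 0.338i)|1⟩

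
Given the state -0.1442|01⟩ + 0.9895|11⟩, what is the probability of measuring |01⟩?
0.02079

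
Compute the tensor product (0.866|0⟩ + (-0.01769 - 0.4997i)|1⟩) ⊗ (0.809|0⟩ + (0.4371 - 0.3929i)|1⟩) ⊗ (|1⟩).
0.7006|001⟩ + (0.3785 - 0.3403i)|011⟩ + (-0.01431 - 0.4043i)|101⟩ + (-0.2041 - 0.2115i)|111⟩

amp(|b₁b₂…⟩) = product of the factor amplitudes for bits b₁, b₂, …; only kets whose every factor amplitude is nonzero survive.
|001⟩: (0.866)(0.809)(1) = 0.7006
|011⟩: (0.866)(0.4371 - 0.3929i)(1) = (0.3785 - 0.3403i)
|101⟩: (-0.01769 - 0.4997i)(0.809)(1) = (-0.01431 - 0.4043i)
|111⟩: (-0.01769 - 0.4997i)(0.4371 - 0.3929i)(1) = (-0.2041 - 0.2115i)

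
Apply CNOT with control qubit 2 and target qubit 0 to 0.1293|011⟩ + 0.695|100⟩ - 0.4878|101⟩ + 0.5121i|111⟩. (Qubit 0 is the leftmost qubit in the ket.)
-0.4878|001⟩ + 0.5121i|011⟩ + 0.695|100⟩ + 0.1293|111⟩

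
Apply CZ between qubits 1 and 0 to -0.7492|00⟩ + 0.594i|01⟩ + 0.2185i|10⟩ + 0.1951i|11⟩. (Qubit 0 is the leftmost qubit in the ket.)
-0.7492|00⟩ + 0.594i|01⟩ + 0.2185i|10⟩ - 0.1951i|11⟩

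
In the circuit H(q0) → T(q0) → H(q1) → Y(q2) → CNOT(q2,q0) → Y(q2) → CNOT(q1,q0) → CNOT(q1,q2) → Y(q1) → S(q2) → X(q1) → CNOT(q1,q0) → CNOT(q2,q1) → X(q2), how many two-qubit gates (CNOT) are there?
5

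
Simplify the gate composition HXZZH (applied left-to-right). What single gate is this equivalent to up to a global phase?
Z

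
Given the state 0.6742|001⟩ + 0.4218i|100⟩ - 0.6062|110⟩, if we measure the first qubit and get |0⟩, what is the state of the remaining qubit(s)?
|01⟩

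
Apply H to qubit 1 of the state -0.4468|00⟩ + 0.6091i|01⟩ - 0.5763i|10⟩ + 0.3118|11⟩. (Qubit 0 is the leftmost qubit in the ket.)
(-0.3159 + 0.4307i)|00⟩ + (-0.3159 - 0.4307i)|01⟩ + (0.2205 - 0.4075i)|10⟩ + (-0.2205 - 0.4075i)|11⟩

H on qubit 1 mixes each pair of kets that differ only in qubit 1: amplitudes (a, b) of (|…0…⟩, |…1…⟩) become ((a + b)/√2, (a − b)/√2). Kets absent from the input have amplitude 0.
(|00⟩, |01⟩): (a, b) = (-0.4468, 0.6091i) → ((-0.3159 + 0.4307i), (-0.3159 - 0.4307i))
(|10⟩, |11⟩): (a, b) = (-0.5763i, 0.3118) → ((0.2205 - 0.4075i), (-0.2205 - 0.4075i))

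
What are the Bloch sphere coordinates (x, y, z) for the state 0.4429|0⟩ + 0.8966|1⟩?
(0.7942, 0, -0.6077)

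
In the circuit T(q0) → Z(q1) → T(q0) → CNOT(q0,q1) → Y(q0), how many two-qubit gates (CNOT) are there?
1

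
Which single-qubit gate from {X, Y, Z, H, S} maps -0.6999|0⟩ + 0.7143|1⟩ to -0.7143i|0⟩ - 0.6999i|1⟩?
Y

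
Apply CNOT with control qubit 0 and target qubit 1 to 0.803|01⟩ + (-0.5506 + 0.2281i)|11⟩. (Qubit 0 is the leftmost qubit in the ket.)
0.803|01⟩ + (-0.5506 + 0.2281i)|10⟩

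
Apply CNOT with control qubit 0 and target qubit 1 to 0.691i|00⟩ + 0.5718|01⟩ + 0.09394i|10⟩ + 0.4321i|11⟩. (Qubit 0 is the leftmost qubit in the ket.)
0.691i|00⟩ + 0.5718|01⟩ + 0.4321i|10⟩ + 0.09394i|11⟩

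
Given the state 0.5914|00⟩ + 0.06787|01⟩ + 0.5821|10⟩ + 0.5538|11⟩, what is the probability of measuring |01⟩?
0.004606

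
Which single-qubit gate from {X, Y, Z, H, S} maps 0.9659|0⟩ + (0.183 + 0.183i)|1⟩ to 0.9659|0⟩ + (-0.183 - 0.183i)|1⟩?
Z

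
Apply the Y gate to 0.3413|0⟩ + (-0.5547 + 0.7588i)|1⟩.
(0.7588 + 0.5547i)|0⟩ + 0.3413i|1⟩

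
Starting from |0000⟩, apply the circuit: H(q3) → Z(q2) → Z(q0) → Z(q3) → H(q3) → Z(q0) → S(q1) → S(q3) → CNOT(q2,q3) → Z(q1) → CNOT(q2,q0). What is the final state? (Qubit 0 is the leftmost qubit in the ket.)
i|0001⟩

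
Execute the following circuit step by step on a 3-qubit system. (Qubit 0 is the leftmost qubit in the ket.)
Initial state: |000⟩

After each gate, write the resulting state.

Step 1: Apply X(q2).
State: |001⟩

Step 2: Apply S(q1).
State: |001⟩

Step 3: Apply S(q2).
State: i|001⟩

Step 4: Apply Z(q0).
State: i|001⟩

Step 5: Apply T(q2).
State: (-1/√2 + (1/√2)i)|001⟩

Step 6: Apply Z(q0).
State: (-1/√2 + (1/√2)i)|001⟩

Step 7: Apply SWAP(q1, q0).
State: (-1/√2 + (1/√2)i)|001⟩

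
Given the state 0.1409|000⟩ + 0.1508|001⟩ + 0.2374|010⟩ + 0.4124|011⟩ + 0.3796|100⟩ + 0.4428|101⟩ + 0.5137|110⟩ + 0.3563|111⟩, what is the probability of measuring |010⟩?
0.05636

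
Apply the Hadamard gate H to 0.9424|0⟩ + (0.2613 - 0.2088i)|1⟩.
(0.8511 - 0.1476i)|0⟩ + (0.4816 + 0.1476i)|1⟩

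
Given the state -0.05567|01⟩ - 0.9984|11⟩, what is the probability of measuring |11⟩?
0.9968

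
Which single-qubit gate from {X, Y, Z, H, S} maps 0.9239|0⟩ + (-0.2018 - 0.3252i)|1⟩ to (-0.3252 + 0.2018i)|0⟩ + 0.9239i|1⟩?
Y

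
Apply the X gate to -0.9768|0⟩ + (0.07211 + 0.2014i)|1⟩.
(0.07211 + 0.2014i)|0⟩ - 0.9768|1⟩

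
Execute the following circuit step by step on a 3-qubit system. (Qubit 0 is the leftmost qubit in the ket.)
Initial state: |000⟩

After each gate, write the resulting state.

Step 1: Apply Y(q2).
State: i|001⟩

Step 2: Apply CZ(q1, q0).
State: i|001⟩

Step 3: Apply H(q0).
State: (1/√2)i|001⟩ + (1/√2)i|101⟩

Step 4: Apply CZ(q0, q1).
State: (1/√2)i|001⟩ + (1/√2)i|101⟩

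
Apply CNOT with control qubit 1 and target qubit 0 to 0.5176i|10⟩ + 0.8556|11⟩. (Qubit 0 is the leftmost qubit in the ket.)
0.8556|01⟩ + 0.5176i|10⟩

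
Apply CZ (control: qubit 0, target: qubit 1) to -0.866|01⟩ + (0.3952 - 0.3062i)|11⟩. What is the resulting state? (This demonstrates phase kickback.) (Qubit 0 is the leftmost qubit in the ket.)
-0.866|01⟩ + (-0.3952 + 0.3062i)|11⟩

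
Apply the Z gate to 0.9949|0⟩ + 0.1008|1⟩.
0.9949|0⟩ - 0.1008|1⟩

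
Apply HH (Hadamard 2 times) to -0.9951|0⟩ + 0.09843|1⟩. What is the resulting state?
-0.9951|0⟩ + 0.09843|1⟩

H² = I, so an even number of Hadamards cancels: H^2 = I and the state is unchanged.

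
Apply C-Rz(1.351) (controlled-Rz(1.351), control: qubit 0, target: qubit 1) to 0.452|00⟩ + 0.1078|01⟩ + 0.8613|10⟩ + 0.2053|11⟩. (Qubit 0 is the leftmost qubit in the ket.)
0.452|00⟩ + 0.1078|01⟩ + (0.6722 - 0.5386i)|10⟩ + (0.1602 + 0.1284i)|11⟩

C-Rz(1.351) leaves the control-|0⟩ kets |00⟩, |01⟩ unchanged and applies Rz(1.351) to qubit 1 on the control-|1⟩ pair (|10⟩, |11⟩).
Rz(1.351) = [[e^(−iθ/2), 0], [0, e^(iθ/2)]] with e^(±iθ/2) = cos(θ/2) ± i·sin(θ/2); θ = 1.351, cos(θ/2) ≈ 0.780394, sin(θ/2) ≈ 0.625288.
With a = amp(|10⟩) = 0.8613 and b = amp(|11⟩) = 0.2053:
new amp(|10⟩) = (0.780394 - 0.625288i)·a = (0.6722 - 0.5386i)
new amp(|11⟩) = (0.780394 + 0.625288i)·b = (0.1602 + 0.1284i)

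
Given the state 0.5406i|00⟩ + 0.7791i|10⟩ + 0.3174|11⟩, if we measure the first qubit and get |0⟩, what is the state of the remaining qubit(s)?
i|0⟩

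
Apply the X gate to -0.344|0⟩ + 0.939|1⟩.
0.939|0⟩ - 0.344|1⟩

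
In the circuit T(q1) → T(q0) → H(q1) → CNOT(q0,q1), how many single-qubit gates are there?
3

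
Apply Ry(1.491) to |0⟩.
0.7347|0⟩ + 0.6783|1⟩

Ry(1.491) = [[cos(θ/2), −sin(θ/2)], [sin(θ/2), cos(θ/2)]]; θ = 1.491, cos(θ/2) ≈ 0.734749, sin(θ/2) ≈ 0.678339.
With a = amp(|0⟩) = 1 and b = amp(|1⟩) = 0:
new amp(|0⟩) = (0.734749)·a + (-0.678339)·b = 0.7347
new amp(|1⟩) = (0.678339)·a + (0.734749)·b = 0.6783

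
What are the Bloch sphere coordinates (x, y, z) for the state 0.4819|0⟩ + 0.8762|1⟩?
(0.8445, 0, -0.5355)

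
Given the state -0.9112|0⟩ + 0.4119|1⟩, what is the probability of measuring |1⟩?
0.1697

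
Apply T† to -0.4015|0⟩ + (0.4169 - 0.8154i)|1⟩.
-0.4015|0⟩ + (-0.2818 - 0.8714i)|1⟩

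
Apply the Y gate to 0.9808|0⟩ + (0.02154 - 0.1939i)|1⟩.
(-0.1939 - 0.02154i)|0⟩ + 0.9808i|1⟩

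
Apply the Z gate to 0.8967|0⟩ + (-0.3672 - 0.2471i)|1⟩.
0.8967|0⟩ + (0.3672 + 0.2471i)|1⟩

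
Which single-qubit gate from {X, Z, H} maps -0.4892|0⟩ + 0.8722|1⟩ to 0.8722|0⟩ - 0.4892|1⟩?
X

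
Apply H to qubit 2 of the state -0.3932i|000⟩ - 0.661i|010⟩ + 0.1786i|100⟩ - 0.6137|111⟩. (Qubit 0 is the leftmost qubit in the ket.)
-0.278i|000⟩ - 0.278i|001⟩ - 0.4674i|010⟩ - 0.4674i|011⟩ + 0.1263i|100⟩ + 0.1263i|101⟩ - 0.434|110⟩ + 0.434|111⟩

H on qubit 2 mixes each pair of kets that differ only in qubit 2: amplitudes (a, b) of (|…0…⟩, |…1…⟩) become ((a + b)/√2, (a − b)/√2). Kets absent from the input have amplitude 0.
(|000⟩, |001⟩): (a, b) = (-0.3932i, 0) → (-0.278i, -0.278i)
(|010⟩, |011⟩): (a, b) = (-0.661i, 0) → (-0.4674i, -0.4674i)
(|100⟩, |101⟩): (a, b) = (0.1786i, 0) → (0.1263i, 0.1263i)
(|110⟩, |111⟩): (a, b) = (0, -0.6137) → (-0.434, 0.434)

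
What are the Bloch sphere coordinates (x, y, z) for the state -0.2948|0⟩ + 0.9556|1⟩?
(-0.5634, 0, -0.8263)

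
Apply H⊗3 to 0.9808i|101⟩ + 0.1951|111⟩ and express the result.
(0.06898 + 0.3468i)|000⟩ + (-0.06898 - 0.3468i)|001⟩ + (-0.06898 + 0.3468i)|010⟩ + (0.06898 - 0.3468i)|011⟩ + (-0.06898 - 0.3468i)|100⟩ + (0.06898 + 0.3468i)|101⟩ + (0.06898 - 0.3468i)|110⟩ + (-0.06898 + 0.3468i)|111⟩

H⊗3 gives amp(|y⟩) = (1/2√2) Σ_x (−1)^(x·y) amp(|x⟩), where x·y is the number of positions in which both x and y have a 1.
|000⟩: (0.9808i + 0.1951)/(2√2) = (0.06898 + 0.3468i)
|001⟩: (-0.9808i - 0.1951)/(2√2) = (-0.06898 - 0.3468i)
|010⟩: (0.9808i - 0.1951)/(2√2) = (-0.06898 + 0.3468i)
|011⟩: (-0.9808i + 0.1951)/(2√2) = (0.06898 - 0.3468i)
|100⟩: (-0.9808i - 0.1951)/(2√2) = (-0.06898 - 0.3468i)
|101⟩: (0.9808i + 0.1951)/(2√2) = (0.06898 + 0.3468i)
|110⟩: (-0.9808i + 0.1951)/(2√2) = (0.06898 - 0.3468i)
|111⟩: (0.9808i - 0.1951)/(2√2) = (-0.06898 + 0.3468i)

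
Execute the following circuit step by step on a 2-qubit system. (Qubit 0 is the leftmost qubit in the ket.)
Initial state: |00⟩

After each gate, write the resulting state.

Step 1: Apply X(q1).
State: |01⟩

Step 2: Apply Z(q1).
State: -|01⟩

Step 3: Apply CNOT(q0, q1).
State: -|01⟩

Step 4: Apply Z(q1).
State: |01⟩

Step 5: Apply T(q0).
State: |01⟩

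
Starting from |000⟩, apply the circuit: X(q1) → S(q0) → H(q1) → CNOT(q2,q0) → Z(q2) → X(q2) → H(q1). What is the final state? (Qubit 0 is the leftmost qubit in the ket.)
|011⟩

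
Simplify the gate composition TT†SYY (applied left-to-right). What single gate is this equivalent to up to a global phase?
S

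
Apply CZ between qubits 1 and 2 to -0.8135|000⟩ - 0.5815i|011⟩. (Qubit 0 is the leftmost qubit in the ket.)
-0.8135|000⟩ + 0.5815i|011⟩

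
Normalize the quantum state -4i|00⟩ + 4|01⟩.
-(1/√2)i|00⟩ + 1/√2|01⟩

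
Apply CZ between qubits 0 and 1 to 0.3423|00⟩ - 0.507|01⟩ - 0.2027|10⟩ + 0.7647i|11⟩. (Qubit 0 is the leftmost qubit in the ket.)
0.3423|00⟩ - 0.507|01⟩ - 0.2027|10⟩ - 0.7647i|11⟩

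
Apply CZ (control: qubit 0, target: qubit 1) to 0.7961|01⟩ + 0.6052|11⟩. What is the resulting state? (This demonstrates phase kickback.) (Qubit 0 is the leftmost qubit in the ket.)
0.7961|01⟩ - 0.6052|11⟩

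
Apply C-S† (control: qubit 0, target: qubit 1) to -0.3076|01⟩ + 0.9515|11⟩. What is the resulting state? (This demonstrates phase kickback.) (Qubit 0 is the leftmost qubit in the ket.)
-0.3076|01⟩ - 0.9515i|11⟩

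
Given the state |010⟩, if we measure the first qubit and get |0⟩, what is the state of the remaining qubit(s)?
|10⟩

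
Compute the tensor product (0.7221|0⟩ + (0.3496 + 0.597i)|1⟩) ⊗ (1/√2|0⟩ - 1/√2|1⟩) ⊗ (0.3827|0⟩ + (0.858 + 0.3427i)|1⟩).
0.1954|000⟩ + (0.4381 + 0.175i)|001⟩ - 0.1954|010⟩ + (-0.4381 - 0.175i)|011⟩ + (0.09461 + 0.1616i)|100⟩ + (0.06743 + 0.4469i)|101⟩ + (-0.09461 - 0.1616i)|110⟩ + (-0.06743 - 0.4469i)|111⟩

amp(|b₁b₂…⟩) = product of the factor amplitudes for bits b₁, b₂, …; only kets whose every factor amplitude is nonzero survive.
|000⟩: (0.7221)(1/√2)(0.3827) = 0.1954
|001⟩: (0.7221)(1/√2)(0.858 + 0.3427i) = (0.4381 + 0.175i)
|010⟩: (0.7221)(-1/√2)(0.3827) = -0.1954
|011⟩: (0.7221)(-1/√2)(0.858 + 0.3427i) = (-0.4381 - 0.175i)
|100⟩: (0.3496 + 0.597i)(1/√2)(0.3827) = (0.09461 + 0.1616i)
|101⟩: (0.3496 + 0.597i)(1/√2)(0.858 + 0.3427i) = (0.06743 + 0.4469i)
|110⟩: (0.3496 + 0.597i)(-1/√2)(0.3827) = (-0.09461 - 0.1616i)
|111⟩: (0.3496 + 0.597i)(-1/√2)(0.858 + 0.3427i) = (-0.06743 - 0.4469i)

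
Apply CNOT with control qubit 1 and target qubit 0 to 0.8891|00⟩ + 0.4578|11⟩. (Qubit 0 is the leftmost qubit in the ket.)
0.8891|00⟩ + 0.4578|01⟩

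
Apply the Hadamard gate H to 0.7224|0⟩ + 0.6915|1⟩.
0.9998|0⟩ + 0.02185|1⟩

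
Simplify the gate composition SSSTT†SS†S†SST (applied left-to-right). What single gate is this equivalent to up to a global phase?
T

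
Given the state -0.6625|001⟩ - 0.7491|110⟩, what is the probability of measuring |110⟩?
0.5612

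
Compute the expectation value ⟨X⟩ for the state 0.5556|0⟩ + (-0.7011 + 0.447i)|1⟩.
-0.7791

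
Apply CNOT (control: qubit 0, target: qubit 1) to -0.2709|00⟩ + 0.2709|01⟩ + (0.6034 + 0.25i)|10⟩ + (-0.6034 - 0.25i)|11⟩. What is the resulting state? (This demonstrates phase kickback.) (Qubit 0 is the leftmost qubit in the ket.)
-0.2709|00⟩ + 0.2709|01⟩ + (-0.6034 - 0.25i)|10⟩ + (0.6034 + 0.25i)|11⟩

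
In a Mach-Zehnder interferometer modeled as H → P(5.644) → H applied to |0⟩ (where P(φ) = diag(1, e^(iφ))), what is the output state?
(0.9013 - 0.2983i)|0⟩ + (0.09871 + 0.2983i)|1⟩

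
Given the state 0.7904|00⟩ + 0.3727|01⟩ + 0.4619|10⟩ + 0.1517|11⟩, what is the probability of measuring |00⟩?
0.6247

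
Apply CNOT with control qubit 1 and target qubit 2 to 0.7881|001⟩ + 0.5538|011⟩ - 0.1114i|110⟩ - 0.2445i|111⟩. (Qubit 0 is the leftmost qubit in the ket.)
0.7881|001⟩ + 0.5538|010⟩ - 0.2445i|110⟩ - 0.1114i|111⟩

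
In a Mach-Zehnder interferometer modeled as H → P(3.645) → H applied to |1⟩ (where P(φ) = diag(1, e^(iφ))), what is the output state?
(0.938 + 0.2412i)|0⟩ + (0.06203 - 0.2412i)|1⟩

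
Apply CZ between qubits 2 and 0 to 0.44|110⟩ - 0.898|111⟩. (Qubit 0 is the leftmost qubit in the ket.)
0.44|110⟩ + 0.898|111⟩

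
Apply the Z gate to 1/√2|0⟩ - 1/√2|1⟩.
1/√2|0⟩ + 1/√2|1⟩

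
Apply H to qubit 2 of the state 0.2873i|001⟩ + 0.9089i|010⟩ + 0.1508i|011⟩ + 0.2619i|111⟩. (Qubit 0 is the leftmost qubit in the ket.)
0.2032i|000⟩ - 0.2032i|001⟩ + 0.7493i|010⟩ + 0.5361i|011⟩ + 0.1852i|110⟩ - 0.1852i|111⟩

H on qubit 2 mixes each pair of kets that differ only in qubit 2: amplitudes (a, b) of (|…0…⟩, |…1…⟩) become ((a + b)/√2, (a − b)/√2). Kets absent from the input have amplitude 0.
(|000⟩, |001⟩): (a, b) = (0, 0.2873i) → (0.2032i, -0.2032i)
(|010⟩, |011⟩): (a, b) = (0.9089i, 0.1508i) → (0.7493i, 0.5361i)
(|110⟩, |111⟩): (a, b) = (0, 0.2619i) → (0.1852i, -0.1852i)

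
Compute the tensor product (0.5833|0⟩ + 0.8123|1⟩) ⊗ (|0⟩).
0.5833|00⟩ + 0.8123|10⟩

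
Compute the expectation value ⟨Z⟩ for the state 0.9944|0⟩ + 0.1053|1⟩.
0.9777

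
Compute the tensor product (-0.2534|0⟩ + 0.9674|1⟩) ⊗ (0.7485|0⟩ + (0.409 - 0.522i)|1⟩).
-0.1897|00⟩ + (-0.1036 + 0.1323i)|01⟩ + 0.7241|10⟩ + (0.3957 - 0.505i)|11⟩

amp(|b₁b₂…⟩) = product of the factor amplitudes for bits b₁, b₂, …; only kets whose every factor amplitude is nonzero survive.
|00⟩: (-0.2534)(0.7485) = -0.1897
|01⟩: (-0.2534)(0.409 - 0.522i) = (-0.1036 + 0.1323i)
|10⟩: (0.9674)(0.7485) = 0.7241
|11⟩: (0.9674)(0.409 - 0.522i) = (0.3957 - 0.505i)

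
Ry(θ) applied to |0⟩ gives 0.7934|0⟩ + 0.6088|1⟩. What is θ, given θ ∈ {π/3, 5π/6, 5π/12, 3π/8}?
5π/12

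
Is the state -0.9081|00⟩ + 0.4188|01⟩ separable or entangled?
Separable

Writing the state as a|00⟩ + b|01⟩ + c|10⟩ + d|11⟩, it is a product state iff ad − bc = 0.
Here (a, b, c, d) = (-0.9081, 0.4188, 0, 0): ad − bc = (-0.9081)(0) − (0.4188)(0) = 0, so the state is separable.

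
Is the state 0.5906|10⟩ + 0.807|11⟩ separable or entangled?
Separable

Writing the state as a|00⟩ + b|01⟩ + c|10⟩ + d|11⟩, it is a product state iff ad − bc = 0.
Here (a, b, c, d) = (0, 0, 0.5906, 0.807): ad − bc = (0)(0.807) − (0)(0.5906) = 0, so the state is separable.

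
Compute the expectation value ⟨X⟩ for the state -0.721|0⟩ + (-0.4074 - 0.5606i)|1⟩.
0.5875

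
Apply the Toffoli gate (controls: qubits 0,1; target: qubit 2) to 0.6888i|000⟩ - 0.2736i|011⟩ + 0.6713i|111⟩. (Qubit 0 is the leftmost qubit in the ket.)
0.6888i|000⟩ - 0.2736i|011⟩ + 0.6713i|110⟩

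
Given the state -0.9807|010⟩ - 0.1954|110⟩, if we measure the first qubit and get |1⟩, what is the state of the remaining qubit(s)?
-|10⟩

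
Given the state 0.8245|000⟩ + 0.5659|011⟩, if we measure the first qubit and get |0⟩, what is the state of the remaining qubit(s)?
0.8245|00⟩ + 0.5659|11⟩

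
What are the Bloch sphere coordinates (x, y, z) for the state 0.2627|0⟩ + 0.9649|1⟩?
(0.507, 0, -0.862)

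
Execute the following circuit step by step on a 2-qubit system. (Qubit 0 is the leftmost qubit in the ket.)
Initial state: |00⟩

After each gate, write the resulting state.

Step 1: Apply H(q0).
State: 1/√2|00⟩ + 1/√2|10⟩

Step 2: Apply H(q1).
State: 1/2|00⟩ + 1/2|01⟩ + 1/2|10⟩ + 1/2|11⟩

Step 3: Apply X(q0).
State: 1/2|00⟩ + 1/2|01⟩ + 1/2|10⟩ + 1/2|11⟩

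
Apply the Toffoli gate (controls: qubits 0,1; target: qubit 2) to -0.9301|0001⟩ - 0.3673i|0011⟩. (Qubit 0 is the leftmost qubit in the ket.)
-0.9301|0001⟩ - 0.3673i|0011⟩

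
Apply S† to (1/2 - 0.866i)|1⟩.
(-0.866 - (1/2)i)|1⟩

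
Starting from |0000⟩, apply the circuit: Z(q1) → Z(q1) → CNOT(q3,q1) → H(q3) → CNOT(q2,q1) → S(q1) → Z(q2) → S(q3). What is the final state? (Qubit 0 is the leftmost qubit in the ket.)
1/√2|0000⟩ + (1/√2)i|0001⟩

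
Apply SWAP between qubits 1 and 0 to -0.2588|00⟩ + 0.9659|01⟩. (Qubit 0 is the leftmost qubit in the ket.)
-0.2588|00⟩ + 0.9659|10⟩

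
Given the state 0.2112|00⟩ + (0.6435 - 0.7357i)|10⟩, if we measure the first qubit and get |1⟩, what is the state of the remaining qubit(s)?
(0.6584 - 0.7527i)|0⟩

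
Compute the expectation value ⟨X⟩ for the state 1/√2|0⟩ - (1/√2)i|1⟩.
0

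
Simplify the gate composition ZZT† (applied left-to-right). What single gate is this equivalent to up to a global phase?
T†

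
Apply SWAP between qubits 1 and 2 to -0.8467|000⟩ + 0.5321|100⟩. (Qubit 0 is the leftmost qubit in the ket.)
-0.8467|000⟩ + 0.5321|100⟩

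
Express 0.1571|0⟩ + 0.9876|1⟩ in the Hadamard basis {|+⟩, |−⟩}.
0.8094|+⟩ - 0.5873|−⟩

With |ψ⟩ = α|0⟩ + β|1⟩, the Hadamard-basis coefficients are ⟨+|ψ⟩ = (α + β)/√2 and ⟨−|ψ⟩ = (α − β)/√2.
Here α = 0.1571, β = 0.9876: (α + β)/√2 = 0.8094, (α − β)/√2 = -0.5873.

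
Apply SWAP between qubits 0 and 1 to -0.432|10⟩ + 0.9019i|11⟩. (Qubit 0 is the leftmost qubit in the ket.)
-0.432|01⟩ + 0.9019i|11⟩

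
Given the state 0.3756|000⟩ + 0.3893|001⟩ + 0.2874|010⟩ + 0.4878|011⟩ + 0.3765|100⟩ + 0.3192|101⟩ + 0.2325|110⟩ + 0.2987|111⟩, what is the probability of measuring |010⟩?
0.0826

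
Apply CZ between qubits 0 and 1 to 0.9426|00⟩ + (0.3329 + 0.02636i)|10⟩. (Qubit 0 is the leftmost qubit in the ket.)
0.9426|00⟩ + (0.3329 + 0.02636i)|10⟩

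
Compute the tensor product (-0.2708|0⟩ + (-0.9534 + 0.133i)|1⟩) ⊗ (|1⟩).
-0.2708|01⟩ + (-0.9534 + 0.133i)|11⟩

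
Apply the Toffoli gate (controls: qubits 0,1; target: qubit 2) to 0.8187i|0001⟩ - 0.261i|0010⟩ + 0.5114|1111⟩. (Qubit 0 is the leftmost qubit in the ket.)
0.8187i|0001⟩ - 0.261i|0010⟩ + 0.5114|1101⟩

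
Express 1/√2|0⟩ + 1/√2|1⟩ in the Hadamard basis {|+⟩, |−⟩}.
|+⟩

With |ψ⟩ = α|0⟩ + β|1⟩, the Hadamard-basis coefficients are ⟨+|ψ⟩ = (α + β)/√2 and ⟨−|ψ⟩ = (α − β)/√2.
Here α = 1/√2, β = 1/√2: (α + β)/√2 = 1, (α − β)/√2 = 0.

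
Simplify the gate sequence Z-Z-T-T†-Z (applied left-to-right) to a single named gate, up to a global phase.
Z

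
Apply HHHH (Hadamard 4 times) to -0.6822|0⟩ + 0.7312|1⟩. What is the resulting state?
-0.6822|0⟩ + 0.7312|1⟩

H² = I, so an even number of Hadamards cancels: H^4 = I and the state is unchanged.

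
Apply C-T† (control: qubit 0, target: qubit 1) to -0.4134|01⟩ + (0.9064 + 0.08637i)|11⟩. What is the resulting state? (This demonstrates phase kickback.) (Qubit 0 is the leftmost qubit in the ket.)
-0.4134|01⟩ + (0.702 - 0.5798i)|11⟩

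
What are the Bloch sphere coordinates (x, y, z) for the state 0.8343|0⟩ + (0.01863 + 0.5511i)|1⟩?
(0.03109, 0.9196, 0.392)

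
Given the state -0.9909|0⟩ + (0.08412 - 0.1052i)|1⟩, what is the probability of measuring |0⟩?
0.9819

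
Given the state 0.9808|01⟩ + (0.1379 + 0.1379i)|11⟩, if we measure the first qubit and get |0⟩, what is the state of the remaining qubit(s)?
|1⟩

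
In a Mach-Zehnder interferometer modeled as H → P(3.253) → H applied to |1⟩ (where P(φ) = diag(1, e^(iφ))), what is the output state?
(0.9969 + 0.05559i)|0⟩ + (0.0031 - 0.05559i)|1⟩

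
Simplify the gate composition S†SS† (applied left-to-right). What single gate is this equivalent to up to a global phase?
S†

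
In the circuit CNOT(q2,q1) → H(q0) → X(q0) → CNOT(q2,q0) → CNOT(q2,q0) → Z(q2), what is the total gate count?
6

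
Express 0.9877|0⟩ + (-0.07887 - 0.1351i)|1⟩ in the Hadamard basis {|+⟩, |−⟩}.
(0.6426 - 0.09553i)|+⟩ + (0.7542 + 0.09553i)|−⟩

With |ψ⟩ = α|0⟩ + β|1⟩, the Hadamard-basis coefficients are ⟨+|ψ⟩ = (α + β)/√2 and ⟨−|ψ⟩ = (α − β)/√2.
Here α = 0.9877, β = (-0.07887 - 0.1351i): (α + β)/√2 = (0.6426 - 0.09553i), (α − β)/√2 = (0.7542 + 0.09553i).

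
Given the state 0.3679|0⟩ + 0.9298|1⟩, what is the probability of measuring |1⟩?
0.8645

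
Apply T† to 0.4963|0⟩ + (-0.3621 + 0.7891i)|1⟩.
0.4963|0⟩ + (0.3019 + 0.814i)|1⟩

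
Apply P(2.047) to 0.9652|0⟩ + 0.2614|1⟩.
0.9652|0⟩ + (-0.1198 + 0.2323i)|1⟩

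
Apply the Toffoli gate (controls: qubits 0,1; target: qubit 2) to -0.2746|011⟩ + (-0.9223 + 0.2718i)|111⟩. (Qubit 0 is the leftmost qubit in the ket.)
-0.2746|011⟩ + (-0.9223 + 0.2718i)|110⟩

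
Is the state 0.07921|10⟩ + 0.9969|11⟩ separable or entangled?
Separable

Writing the state as a|00⟩ + b|01⟩ + c|10⟩ + d|11⟩, it is a product state iff ad − bc = 0.
Here (a, b, c, d) = (0, 0, 0.07921, 0.9969): ad − bc = (0)(0.9969) − (0)(0.07921) = 0, so the state is separable.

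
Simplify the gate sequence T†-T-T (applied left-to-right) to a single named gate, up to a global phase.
T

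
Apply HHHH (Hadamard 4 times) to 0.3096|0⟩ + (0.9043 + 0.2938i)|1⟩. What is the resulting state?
0.3096|0⟩ + (0.9043 + 0.2938i)|1⟩

H² = I, so an even number of Hadamards cancels: H^4 = I and the state is unchanged.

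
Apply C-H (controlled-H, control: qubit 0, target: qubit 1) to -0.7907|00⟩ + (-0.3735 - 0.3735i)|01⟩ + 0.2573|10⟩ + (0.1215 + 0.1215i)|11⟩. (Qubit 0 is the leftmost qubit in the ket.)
-0.7907|00⟩ + (-0.3735 - 0.3735i)|01⟩ + (0.2679 + 0.08591i)|10⟩ + (0.09603 - 0.08591i)|11⟩

C-H leaves the control-|0⟩ kets |00⟩, |01⟩ unchanged and applies H to qubit 1 on the control-|1⟩ pair (|10⟩, |11⟩).
H = [[1/√2, 1/√2], [1/√2, -1/√2]].
With a = amp(|10⟩) = 0.2573 and b = amp(|11⟩) = (0.1215 + 0.1215i):
new amp(|10⟩) = (1/√2)·a + (1/√2)·b = (0.2679 + 0.08591i)
new amp(|11⟩) = (1/√2)·a + (-1/√2)·b = (0.09603 - 0.08591i)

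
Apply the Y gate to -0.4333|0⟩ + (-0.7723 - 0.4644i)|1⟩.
(-0.4644 + 0.7723i)|0⟩ - 0.4333i|1⟩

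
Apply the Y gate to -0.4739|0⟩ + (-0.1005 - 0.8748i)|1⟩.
(-0.8748 + 0.1005i)|0⟩ - 0.4739i|1⟩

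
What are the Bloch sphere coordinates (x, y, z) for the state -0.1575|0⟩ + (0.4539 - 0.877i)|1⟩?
(-0.143, 0.2763, -0.9503)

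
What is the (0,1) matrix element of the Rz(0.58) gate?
0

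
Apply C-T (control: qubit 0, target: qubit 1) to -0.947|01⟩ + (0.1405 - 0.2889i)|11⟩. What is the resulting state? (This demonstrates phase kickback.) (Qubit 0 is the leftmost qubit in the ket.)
-0.947|01⟩ + (0.3036 - 0.1049i)|11⟩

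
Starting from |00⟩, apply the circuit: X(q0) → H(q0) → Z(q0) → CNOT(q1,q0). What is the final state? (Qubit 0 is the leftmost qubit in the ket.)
1/√2|00⟩ + 1/√2|10⟩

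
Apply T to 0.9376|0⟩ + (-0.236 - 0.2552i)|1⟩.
0.9376|0⟩ + (0.01358 - 0.3473i)|1⟩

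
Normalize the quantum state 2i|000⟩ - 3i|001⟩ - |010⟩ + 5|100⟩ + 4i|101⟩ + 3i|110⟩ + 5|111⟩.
0.212i|000⟩ - 0.318i|001⟩ - 0.106|010⟩ + 0.53|100⟩ + 0.424i|101⟩ + 0.318i|110⟩ + 0.53|111⟩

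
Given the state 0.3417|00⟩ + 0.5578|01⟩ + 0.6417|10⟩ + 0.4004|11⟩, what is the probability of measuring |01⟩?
0.3111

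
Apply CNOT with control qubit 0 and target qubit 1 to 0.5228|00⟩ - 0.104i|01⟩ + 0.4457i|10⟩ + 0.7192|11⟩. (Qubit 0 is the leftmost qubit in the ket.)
0.5228|00⟩ - 0.104i|01⟩ + 0.7192|10⟩ + 0.4457i|11⟩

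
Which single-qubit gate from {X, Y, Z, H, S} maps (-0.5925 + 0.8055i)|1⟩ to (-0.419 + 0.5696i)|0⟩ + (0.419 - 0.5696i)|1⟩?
H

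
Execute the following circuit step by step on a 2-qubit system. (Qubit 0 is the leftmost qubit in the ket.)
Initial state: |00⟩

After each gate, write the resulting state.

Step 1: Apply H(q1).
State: 1/√2|00⟩ + 1/√2|01⟩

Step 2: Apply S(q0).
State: 1/√2|00⟩ + 1/√2|01⟩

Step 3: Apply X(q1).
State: 1/√2|00⟩ + 1/√2|01⟩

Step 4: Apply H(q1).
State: |00⟩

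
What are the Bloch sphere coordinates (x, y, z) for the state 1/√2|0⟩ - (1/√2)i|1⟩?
(0, -1, 0)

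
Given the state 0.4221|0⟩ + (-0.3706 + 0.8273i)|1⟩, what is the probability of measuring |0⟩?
0.1782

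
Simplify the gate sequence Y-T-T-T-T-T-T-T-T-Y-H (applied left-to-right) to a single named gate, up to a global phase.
H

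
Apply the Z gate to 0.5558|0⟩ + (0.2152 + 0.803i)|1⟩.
0.5558|0⟩ + (-0.2152 - 0.803i)|1⟩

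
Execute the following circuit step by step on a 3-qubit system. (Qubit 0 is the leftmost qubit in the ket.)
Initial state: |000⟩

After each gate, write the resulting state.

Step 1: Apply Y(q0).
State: i|100⟩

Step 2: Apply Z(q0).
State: -i|100⟩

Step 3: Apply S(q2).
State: -i|100⟩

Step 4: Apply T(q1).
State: -i|100⟩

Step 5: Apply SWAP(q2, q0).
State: -i|001⟩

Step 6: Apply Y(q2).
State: -|000⟩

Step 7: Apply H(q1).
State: -1/√2|000⟩ - 1/√2|010⟩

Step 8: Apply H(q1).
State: -|000⟩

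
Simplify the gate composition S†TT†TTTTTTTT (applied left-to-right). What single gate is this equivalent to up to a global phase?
S†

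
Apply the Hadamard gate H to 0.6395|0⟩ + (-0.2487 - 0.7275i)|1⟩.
(0.2763 - 0.5144i)|0⟩ + (0.6281 + 0.5144i)|1⟩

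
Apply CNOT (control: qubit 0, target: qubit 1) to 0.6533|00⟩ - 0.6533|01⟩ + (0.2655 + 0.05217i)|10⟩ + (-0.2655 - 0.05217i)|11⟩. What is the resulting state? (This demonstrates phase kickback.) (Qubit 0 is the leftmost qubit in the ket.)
0.6533|00⟩ - 0.6533|01⟩ + (-0.2655 - 0.05217i)|10⟩ + (0.2655 + 0.05217i)|11⟩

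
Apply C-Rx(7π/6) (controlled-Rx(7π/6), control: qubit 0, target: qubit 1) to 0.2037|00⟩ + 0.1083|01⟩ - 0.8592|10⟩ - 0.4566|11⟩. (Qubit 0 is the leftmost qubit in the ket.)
0.2037|00⟩ + 0.1083|01⟩ + (0.2224 + 0.441i)|10⟩ + (0.1182 + 0.8299i)|11⟩

C-Rx(7π/6) leaves the control-|0⟩ kets |00⟩, |01⟩ unchanged and applies Rx(7π/6) to qubit 1 on the control-|1⟩ pair (|10⟩, |11⟩).
Rx(7π/6) = [[cos(θ/2), −i·sin(θ/2)], [−i·sin(θ/2), cos(θ/2)]]; θ = 7π/6, cos(θ/2) ≈ -0.258819, sin(θ/2) ≈ 0.965926.
With a = amp(|10⟩) = -0.8592 and b = amp(|11⟩) = -0.4566:
new amp(|10⟩) = (-0.258819)·a + (-0.965926i)·b = (0.2224 + 0.441i)
new amp(|11⟩) = (-0.965926i)·a + (-0.258819)·b = (0.1182 + 0.8299i)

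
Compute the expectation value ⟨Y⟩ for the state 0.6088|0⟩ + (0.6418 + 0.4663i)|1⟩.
0.5678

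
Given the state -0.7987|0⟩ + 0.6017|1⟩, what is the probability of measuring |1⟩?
0.362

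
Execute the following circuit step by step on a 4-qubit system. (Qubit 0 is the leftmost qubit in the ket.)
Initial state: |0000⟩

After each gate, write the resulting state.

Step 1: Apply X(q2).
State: |0010⟩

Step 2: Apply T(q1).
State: |0010⟩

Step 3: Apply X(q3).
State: |0011⟩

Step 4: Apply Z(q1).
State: |0011⟩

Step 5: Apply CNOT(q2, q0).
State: |1011⟩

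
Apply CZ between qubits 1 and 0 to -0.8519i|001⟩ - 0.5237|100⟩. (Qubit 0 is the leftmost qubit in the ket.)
-0.8519i|001⟩ - 0.5237|100⟩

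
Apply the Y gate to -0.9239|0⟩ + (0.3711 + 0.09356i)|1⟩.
(0.09356 - 0.3711i)|0⟩ - 0.9239i|1⟩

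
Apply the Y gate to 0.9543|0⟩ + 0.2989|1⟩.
-0.2989i|0⟩ + 0.9543i|1⟩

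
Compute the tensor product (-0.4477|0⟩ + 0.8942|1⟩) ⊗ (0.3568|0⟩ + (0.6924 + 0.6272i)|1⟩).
-0.1597|00⟩ + (-0.31 - 0.2808i)|01⟩ + 0.3191|10⟩ + (0.6191 + 0.5608i)|11⟩

amp(|b₁b₂…⟩) = product of the factor amplitudes for bits b₁, b₂, …; only kets whose every factor amplitude is nonzero survive.
|00⟩: (-0.4477)(0.3568) = -0.1597
|01⟩: (-0.4477)(0.6924 + 0.6272i) = (-0.31 - 0.2808i)
|10⟩: (0.8942)(0.3568) = 0.3191
|11⟩: (0.8942)(0.6924 + 0.6272i) = (0.6191 + 0.5608i)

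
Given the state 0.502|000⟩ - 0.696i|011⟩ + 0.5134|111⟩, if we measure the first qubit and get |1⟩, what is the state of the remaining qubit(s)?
|11⟩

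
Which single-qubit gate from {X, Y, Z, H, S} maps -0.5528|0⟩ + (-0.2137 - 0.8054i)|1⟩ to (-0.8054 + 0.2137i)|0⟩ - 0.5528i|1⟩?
Y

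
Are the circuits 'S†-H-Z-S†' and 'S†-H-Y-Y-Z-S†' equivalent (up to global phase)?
Yes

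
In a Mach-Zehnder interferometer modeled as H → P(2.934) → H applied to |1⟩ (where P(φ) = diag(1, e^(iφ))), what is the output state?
(0.9893 - 0.1031i)|0⟩ + (0.01074 + 0.1031i)|1⟩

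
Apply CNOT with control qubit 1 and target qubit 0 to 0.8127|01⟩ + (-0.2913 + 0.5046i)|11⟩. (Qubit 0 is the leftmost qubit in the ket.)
(-0.2913 + 0.5046i)|01⟩ + 0.8127|11⟩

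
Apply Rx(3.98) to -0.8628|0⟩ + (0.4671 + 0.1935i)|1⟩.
(0.5279 - 0.4267i)|0⟩ + (-0.1901 + 0.7093i)|1⟩

Rx(3.98) = [[cos(θ/2), −i·sin(θ/2)], [−i·sin(θ/2), cos(θ/2)]]; θ = 3.98, cos(θ/2) ≈ -0.407033, sin(θ/2) ≈ 0.913413.
With a = amp(|0⟩) = -0.8628 and b = amp(|1⟩) = (0.4671 + 0.1935i):
new amp(|0⟩) = (-0.407033)·a + (-0.913413i)·b = (0.5279 - 0.4267i)
new amp(|1⟩) = (-0.913413i)·a + (-0.407033)·b = (-0.1901 + 0.7093i)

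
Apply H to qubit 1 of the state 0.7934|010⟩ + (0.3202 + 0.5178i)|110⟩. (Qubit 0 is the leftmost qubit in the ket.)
0.561|000⟩ - 0.561|010⟩ + (0.2264 + 0.3661i)|100⟩ + (-0.2264 - 0.3661i)|110⟩

H on qubit 1 mixes each pair of kets that differ only in qubit 1: amplitudes (a, b) of (|…0…⟩, |…1…⟩) become ((a + b)/√2, (a − b)/√2). Kets absent from the input have amplitude 0.
(|000⟩, |010⟩): (a, b) = (0, 0.7934) → (0.561, -0.561)
(|100⟩, |110⟩): (a, b) = (0, (0.3202 + 0.5178i)) → ((0.2264 + 0.3661i), (-0.2264 - 0.3661i))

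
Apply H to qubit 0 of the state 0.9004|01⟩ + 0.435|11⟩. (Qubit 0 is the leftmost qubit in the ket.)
0.9443|01⟩ + 0.3291|11⟩

H on qubit 0 mixes each pair of kets that differ only in qubit 0: amplitudes (a, b) of (|…0…⟩, |…1…⟩) become ((a + b)/√2, (a − b)/√2). Kets absent from the input have amplitude 0.
(|01⟩, |11⟩): (a, b) = (0.9004, 0.435) → (0.9443, 0.3291)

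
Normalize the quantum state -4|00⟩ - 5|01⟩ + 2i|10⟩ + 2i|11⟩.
-0.5714|00⟩ - 0.7143|01⟩ + 0.2857i|10⟩ + 0.2857i|11⟩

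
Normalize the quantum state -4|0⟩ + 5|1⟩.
-0.6247|0⟩ + 0.7809|1⟩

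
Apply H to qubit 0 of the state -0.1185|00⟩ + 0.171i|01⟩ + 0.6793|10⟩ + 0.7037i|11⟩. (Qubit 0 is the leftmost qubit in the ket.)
0.3965|00⟩ + 0.6185i|01⟩ - 0.5641|10⟩ - 0.3767i|11⟩

H on qubit 0 mixes each pair of kets that differ only in qubit 0: amplitudes (a, b) of (|…0…⟩, |…1…⟩) become ((a + b)/√2, (a − b)/√2). Kets absent from the input have amplitude 0.
(|00⟩, |10⟩): (a, b) = (-0.1185, 0.6793) → (0.3965, -0.5641)
(|01⟩, |11⟩): (a, b) = (0.171i, 0.7037i) → (0.6185i, -0.3767i)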